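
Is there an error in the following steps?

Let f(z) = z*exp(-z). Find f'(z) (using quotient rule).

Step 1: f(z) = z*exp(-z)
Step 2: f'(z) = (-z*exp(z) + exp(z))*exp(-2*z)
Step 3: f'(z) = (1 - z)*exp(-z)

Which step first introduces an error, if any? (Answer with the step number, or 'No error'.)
No error

All steps in this derivation are correct.
The final answer f'(z) = (1 - z)*exp(-z) is valid.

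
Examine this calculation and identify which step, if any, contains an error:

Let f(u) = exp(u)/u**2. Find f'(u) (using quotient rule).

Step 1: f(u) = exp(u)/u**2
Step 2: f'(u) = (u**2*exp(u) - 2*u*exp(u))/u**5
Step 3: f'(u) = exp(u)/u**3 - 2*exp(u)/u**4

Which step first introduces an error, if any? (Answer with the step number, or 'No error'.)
Step 2

Step 2 is incorrect due to a wrong exponent.
The step shows: (u**2*exp(u) - 2*u*exp(u))/u**5
The correct value should be: (u**2*exp(u) - 2*u*exp(u))/u**4

Explanation: The exponent -4 on u was incorrectly written as -5: the term (u**2*exp(u) - 2*u*exp(u))/u**4 was incorrectly written as (u**2*exp(u) - 2*u*exp(u))/u**5
The later steps are derived from this incorrect expression, so the error originates in Step 2.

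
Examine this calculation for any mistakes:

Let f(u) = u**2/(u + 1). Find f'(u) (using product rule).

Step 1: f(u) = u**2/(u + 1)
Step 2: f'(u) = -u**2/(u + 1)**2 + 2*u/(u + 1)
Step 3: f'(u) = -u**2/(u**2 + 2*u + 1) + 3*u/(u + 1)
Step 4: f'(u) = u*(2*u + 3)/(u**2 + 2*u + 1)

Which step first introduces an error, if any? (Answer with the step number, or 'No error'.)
Step 3

Step 3 is incorrect due to a wrong coefficient.
The step shows: -u**2/(u**2 + 2*u + 1) + 3*u/(u + 1)
The correct value should be: -u**2/(u**2 + 2*u + 1) + 2*u/(u + 1)

Explanation: The coefficient 2 was incorrectly written as 3: the term 2*u/(u + 1) was incorrectly written as 3*u/(u + 1)
The later steps are derived from this incorrect expression, so the error originates in Step 3.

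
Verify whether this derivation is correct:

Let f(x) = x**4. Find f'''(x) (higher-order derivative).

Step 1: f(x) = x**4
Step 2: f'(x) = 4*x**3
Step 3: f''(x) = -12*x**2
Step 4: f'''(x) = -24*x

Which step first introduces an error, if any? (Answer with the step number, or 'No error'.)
Step 3

Step 3 is incorrect due to a sign flip.
The step shows: -12*x**2
The correct value should be: 12*x**2

Explanation: The sign of the whole expression was flipped: the term 12*x**2 was incorrectly written as -12*x**2
The later steps are derived from this incorrect expression, so the error originates in Step 3.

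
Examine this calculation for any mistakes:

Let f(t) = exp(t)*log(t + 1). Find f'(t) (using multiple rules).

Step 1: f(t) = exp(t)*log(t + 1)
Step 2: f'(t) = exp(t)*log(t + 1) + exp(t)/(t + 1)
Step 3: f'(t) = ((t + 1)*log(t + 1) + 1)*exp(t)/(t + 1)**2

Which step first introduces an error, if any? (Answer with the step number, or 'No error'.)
Step 3

Step 3 is incorrect due to a wrong exponent.
The step shows: ((t + 1)*log(t + 1) + 1)*exp(t)/(t + 1)**2
The correct value should be: ((t + 1)*log(t + 1) + 1)*exp(t)/(t + 1)

Explanation: The exponent -1 on t + 1 was incorrectly written as -2: the term ((t + 1)*log(t + 1) + 1)*exp(t)/(t + 1) was incorrectly written as ((t + 1)*log(t + 1) + 1)*exp(t)/(t + 1)**2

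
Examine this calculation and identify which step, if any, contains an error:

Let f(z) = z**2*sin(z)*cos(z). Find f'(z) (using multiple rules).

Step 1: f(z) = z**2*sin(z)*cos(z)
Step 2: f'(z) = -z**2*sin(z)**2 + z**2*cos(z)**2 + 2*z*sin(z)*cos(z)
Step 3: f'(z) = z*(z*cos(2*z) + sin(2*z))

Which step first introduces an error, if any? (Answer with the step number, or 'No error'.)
No error

All steps in this derivation are correct.
The final answer f'(z) = z*(z*cos(2*z) + sin(2*z)) is valid.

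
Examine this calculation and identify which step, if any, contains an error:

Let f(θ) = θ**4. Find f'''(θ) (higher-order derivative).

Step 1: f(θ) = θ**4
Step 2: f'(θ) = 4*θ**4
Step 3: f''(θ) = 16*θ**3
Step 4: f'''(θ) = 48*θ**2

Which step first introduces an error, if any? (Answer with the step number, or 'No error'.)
Step 2

Step 2 is incorrect due to a wrong exponent.
The step shows: 4*θ**4
The correct value should be: 4*θ**3

Explanation: The exponent 3 on θ was incorrectly written as 4: the term 4*θ**3 was incorrectly written as 4*θ**4
The later steps are derived from this incorrect expression, so the error originates in Step 2.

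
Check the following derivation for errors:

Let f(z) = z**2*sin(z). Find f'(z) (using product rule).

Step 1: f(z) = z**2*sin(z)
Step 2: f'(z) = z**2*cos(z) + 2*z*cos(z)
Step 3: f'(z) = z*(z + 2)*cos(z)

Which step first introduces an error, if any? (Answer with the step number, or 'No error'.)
Step 2

Step 2 is incorrect due to a wrong trig function.
The step shows: z**2*cos(z) + 2*z*cos(z)
The correct value should be: z**2*cos(z) + 2*z*sin(z)

Explanation: sin(z) was incorrectly written as cos(z): the term 2*z*sin(z) was incorrectly written as 2*z*cos(z)
The later steps are derived from this incorrect expression, so the error originates in Step 2.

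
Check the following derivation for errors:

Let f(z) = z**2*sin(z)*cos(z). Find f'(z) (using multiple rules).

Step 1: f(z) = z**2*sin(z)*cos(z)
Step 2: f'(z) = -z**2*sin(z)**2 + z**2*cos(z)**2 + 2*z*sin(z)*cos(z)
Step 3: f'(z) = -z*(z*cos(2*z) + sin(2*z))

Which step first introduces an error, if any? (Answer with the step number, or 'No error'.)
Step 3

Step 3 is incorrect due to a sign flip.
The step shows: -z*(z*cos(2*z) + sin(2*z))
The correct value should be: z*(z*cos(2*z) + sin(2*z))

Explanation: The sign of the whole expression was flipped: the term z*(z*cos(2*z) + sin(2*z)) was incorrectly written as -z*(z*cos(2*z) + sin(2*z))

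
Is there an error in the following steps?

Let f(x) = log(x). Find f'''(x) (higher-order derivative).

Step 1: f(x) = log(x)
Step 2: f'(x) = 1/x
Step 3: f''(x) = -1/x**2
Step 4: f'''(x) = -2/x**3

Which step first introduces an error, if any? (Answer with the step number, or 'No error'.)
Step 4

Step 4 is incorrect due to a sign flip.
The step shows: -2/x**3
The correct value should be: 2/x**3

Explanation: The sign of the whole expression was flipped: the term 2/x**3 was incorrectly written as -2/x**3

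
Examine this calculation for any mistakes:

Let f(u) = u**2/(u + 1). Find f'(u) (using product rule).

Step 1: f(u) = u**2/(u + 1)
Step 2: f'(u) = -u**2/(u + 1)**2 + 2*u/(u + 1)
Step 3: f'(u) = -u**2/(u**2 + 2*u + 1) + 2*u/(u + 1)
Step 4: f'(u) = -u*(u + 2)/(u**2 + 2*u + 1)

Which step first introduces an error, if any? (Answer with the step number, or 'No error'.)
Step 4

Step 4 is incorrect due to a sign flip.
The step shows: -u*(u + 2)/(u**2 + 2*u + 1)
The correct value should be: u*(u + 2)/(u**2 + 2*u + 1)

Explanation: The sign of the whole expression was flipped: the term u*(u + 2)/(u**2 + 2*u + 1) was incorrectly written as -u*(u + 2)/(u**2 + 2*u + 1)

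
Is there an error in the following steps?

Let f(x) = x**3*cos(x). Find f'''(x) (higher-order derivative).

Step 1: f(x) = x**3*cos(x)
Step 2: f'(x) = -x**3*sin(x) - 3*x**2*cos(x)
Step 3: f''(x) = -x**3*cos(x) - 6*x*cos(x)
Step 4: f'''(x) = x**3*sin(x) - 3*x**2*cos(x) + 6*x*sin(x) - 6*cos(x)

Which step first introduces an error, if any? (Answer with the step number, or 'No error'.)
Step 2

Step 2 is incorrect due to a sign flip.
The step shows: -x**3*sin(x) - 3*x**2*cos(x)
The correct value should be: -x**3*sin(x) + 3*x**2*cos(x)

Explanation: The sign of one term was flipped: the term 3*x**2*cos(x) was incorrectly written as -3*x**2*cos(x)
The later steps are derived from this incorrect expression, so the error originates in Step 2.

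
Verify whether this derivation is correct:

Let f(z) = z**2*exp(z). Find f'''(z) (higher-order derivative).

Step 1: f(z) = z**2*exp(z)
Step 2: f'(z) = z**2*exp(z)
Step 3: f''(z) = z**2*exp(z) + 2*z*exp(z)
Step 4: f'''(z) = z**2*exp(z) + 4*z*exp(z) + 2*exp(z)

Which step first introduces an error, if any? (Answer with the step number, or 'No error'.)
Step 2

Step 2 is incorrect due to a dropped term.
The step shows: z**2*exp(z)
The correct value should be: z**2*exp(z) + 2*z*exp(z)

Explanation: A term was dropped: the term 2*z*exp(z) was incorrectly omitted
The later steps are derived from this incorrect expression, so the error originates in Step 2.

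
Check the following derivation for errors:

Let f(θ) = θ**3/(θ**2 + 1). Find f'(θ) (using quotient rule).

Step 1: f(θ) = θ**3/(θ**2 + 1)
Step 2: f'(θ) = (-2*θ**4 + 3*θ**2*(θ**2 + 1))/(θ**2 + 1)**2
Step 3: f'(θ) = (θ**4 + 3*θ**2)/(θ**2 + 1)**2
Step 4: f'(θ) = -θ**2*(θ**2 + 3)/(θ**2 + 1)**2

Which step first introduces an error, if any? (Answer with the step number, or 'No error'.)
Step 4

Step 4 is incorrect due to a sign flip.
The step shows: -θ**2*(θ**2 + 3)/(θ**2 + 1)**2
The correct value should be: θ**2*(θ**2 + 3)/(θ**2 + 1)**2

Explanation: The sign of the whole expression was flipped: the term θ**2*(θ**2 + 3)/(θ**2 + 1)**2 was incorrectly written as -θ**2*(θ**2 + 3)/(θ**2 + 1)**2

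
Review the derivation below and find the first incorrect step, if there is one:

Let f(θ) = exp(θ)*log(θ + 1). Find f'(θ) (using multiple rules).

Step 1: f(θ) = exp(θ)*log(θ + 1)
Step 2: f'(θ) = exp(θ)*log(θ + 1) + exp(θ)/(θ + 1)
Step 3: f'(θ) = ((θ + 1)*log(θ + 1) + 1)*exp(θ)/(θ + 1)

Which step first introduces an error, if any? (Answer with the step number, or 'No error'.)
No error

All steps in this derivation are correct.
The final answer f'(θ) = ((θ + 1)*log(θ + 1) + 1)*exp(θ)/(θ + 1) is valid.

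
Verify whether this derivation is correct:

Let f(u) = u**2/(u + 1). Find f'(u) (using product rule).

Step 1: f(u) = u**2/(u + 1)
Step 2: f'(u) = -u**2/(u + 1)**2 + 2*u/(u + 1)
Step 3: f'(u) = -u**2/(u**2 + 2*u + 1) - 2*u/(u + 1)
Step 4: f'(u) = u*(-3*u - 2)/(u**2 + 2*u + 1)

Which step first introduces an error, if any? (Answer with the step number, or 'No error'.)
Step 3

Step 3 is incorrect due to a sign flip.
The step shows: -u**2/(u**2 + 2*u + 1) - 2*u/(u + 1)
The correct value should be: -u**2/(u**2 + 2*u + 1) + 2*u/(u + 1)

Explanation: The sign of one term was flipped: the term 2*u/(u + 1) was incorrectly written as -2*u/(u + 1)
The later steps are derived from this incorrect expression, so the error originates in Step 3.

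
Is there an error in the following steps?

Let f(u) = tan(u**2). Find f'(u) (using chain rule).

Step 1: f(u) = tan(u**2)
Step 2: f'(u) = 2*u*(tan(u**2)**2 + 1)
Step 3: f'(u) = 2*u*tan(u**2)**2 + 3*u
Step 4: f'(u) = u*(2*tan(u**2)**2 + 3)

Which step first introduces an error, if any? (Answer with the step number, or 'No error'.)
Step 3

Step 3 is incorrect due to a wrong coefficient.
The step shows: 2*u*tan(u**2)**2 + 3*u
The correct value should be: 2*u*tan(u**2)**2 + 2*u

Explanation: The coefficient 2 was incorrectly written as 3: the term 2*u was incorrectly written as 3*u
The later steps are derived from this incorrect expression, so the error originates in Step 3.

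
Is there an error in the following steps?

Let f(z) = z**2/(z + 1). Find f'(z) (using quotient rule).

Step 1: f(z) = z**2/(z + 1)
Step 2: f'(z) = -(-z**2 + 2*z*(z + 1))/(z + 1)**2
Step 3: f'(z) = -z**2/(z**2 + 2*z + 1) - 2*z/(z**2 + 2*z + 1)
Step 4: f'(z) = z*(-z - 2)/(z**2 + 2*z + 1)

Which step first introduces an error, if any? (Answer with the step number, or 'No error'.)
Step 2

Step 2 is incorrect due to a sign flip.
The step shows: -(-z**2 + 2*z*(z + 1))/(z + 1)**2
The correct value should be: (-z**2 + 2*z*(z + 1))/(z + 1)**2

Explanation: The sign of the whole expression was flipped: the term (-z**2 + 2*z*(z + 1))/(z + 1)**2 was incorrectly written as -(-z**2 + 2*z*(z + 1))/(z + 1)**2
The later steps are derived from this incorrect expression, so the error originates in Step 2.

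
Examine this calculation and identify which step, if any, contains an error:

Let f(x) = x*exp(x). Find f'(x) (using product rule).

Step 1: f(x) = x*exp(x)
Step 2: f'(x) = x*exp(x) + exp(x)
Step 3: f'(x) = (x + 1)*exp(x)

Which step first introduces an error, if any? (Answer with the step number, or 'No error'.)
No error

All steps in this derivation are correct.
The final answer f'(x) = (x + 1)*exp(x) is valid.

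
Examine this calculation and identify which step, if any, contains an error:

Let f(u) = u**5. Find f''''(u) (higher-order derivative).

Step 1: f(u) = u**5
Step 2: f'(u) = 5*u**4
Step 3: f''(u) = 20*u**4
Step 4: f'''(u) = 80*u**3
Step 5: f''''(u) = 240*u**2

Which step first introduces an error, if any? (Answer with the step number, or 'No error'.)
Step 3

Step 3 is incorrect due to a wrong exponent.
The step shows: 20*u**4
The correct value should be: 20*u**3

Explanation: The exponent 3 on u was incorrectly written as 4: the term 20*u**3 was incorrectly written as 20*u**4
The later steps are derived from this incorrect expression, so the error originates in Step 3.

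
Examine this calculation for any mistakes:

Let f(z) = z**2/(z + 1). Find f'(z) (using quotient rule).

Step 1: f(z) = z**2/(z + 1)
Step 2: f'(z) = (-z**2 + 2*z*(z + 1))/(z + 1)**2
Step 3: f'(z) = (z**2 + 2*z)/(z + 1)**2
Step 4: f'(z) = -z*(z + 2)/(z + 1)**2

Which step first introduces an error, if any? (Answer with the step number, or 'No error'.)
Step 4

Step 4 is incorrect due to a sign flip.
The step shows: -z*(z + 2)/(z + 1)**2
The correct value should be: z*(z + 2)/(z + 1)**2

Explanation: The sign of the whole expression was flipped: the term z*(z + 2)/(z + 1)**2 was incorrectly written as -z*(z + 2)/(z + 1)**2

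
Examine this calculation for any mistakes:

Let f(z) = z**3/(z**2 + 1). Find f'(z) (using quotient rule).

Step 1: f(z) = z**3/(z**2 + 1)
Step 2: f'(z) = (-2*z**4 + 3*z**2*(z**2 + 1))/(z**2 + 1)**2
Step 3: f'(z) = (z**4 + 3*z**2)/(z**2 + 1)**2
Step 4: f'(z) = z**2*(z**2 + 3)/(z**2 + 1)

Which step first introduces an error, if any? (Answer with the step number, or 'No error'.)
Step 4

Step 4 is incorrect due to a wrong exponent.
The step shows: z**2*(z**2 + 3)/(z**2 + 1)
The correct value should be: z**2*(z**2 + 3)/(z**2 + 1)**2

Explanation: The exponent -2 on z**2 + 1 was incorrectly written as -1: the term z**2*(z**2 + 3)/(z**2 + 1)**2 was incorrectly written as z**2*(z**2 + 3)/(z**2 + 1)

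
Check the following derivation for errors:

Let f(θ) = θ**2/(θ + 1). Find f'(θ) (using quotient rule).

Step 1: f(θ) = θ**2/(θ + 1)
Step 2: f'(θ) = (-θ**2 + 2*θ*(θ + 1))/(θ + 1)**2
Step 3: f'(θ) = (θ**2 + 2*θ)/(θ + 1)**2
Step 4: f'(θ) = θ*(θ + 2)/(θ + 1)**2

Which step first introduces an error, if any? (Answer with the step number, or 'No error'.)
No error

All steps in this derivation are correct.
The final answer f'(θ) = θ*(θ + 2)/(θ + 1)**2 is valid.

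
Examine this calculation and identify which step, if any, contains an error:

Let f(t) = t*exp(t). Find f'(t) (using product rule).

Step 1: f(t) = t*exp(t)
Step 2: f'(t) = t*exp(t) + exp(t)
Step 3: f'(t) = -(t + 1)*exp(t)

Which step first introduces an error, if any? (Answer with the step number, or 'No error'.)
Step 3

Step 3 is incorrect due to a sign flip.
The step shows: -(t + 1)*exp(t)
The correct value should be: (t + 1)*exp(t)

Explanation: The sign of the whole expression was flipped: the term (t + 1)*exp(t) was incorrectly written as -(t + 1)*exp(t)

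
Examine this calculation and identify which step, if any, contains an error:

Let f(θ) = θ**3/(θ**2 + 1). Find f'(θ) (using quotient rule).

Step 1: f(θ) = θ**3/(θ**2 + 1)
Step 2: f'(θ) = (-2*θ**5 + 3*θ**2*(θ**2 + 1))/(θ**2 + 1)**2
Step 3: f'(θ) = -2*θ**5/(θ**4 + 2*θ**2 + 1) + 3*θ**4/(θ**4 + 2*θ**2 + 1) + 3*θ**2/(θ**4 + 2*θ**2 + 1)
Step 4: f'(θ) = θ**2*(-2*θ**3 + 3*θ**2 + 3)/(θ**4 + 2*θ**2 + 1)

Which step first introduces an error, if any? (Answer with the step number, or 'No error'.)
Step 2

Step 2 is incorrect due to a wrong exponent.
The step shows: (-2*θ**5 + 3*θ**2*(θ**2 + 1))/(θ**2 + 1)**2
The correct value should be: (-2*θ**4 + 3*θ**2*(θ**2 + 1))/(θ**2 + 1)**2

Explanation: The exponent 4 on θ was incorrectly written as 5: the term (-2*θ**4 + 3*θ**2*(θ**2 + 1))/(θ**2 + 1)**2 was incorrectly written as (-2*θ**5 + 3*θ**2*(θ**2 + 1))/(θ**2 + 1)**2
The later steps are derived from this incorrect expression, so the error originates in Step 2.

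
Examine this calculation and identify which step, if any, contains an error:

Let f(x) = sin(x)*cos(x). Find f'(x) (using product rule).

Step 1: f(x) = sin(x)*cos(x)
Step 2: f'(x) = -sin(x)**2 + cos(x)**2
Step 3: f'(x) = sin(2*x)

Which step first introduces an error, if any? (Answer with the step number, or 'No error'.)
Step 3

Step 3 is incorrect due to a wrong trig function.
The step shows: sin(2*x)
The correct value should be: cos(2*x)

Explanation: cos(2*x) was incorrectly written as sin(2*x): the term cos(2*x) was incorrectly written as sin(2*x)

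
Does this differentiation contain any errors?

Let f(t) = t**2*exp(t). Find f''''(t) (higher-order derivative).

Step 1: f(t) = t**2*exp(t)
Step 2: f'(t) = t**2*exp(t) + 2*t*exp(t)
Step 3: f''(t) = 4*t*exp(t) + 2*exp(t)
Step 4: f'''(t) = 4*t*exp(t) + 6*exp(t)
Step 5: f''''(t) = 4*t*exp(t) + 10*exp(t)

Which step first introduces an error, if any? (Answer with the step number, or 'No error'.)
Step 3

Step 3 is incorrect due to a dropped term.
The step shows: 4*t*exp(t) + 2*exp(t)
The correct value should be: t**2*exp(t) + 4*t*exp(t) + 2*exp(t)

Explanation: A term was dropped: the term t**2*exp(t) was incorrectly omitted
The later steps are derived from this incorrect expression, so the error originates in Step 3.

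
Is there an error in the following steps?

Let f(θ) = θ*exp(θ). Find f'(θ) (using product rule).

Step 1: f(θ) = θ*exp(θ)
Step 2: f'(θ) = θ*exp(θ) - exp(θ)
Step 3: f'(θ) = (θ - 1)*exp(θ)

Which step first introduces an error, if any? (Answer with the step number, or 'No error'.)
Step 2

Step 2 is incorrect due to a sign flip.
The step shows: θ*exp(θ) - exp(θ)
The correct value should be: θ*exp(θ) + exp(θ)

Explanation: The sign of one term was flipped: the term exp(θ) was incorrectly written as -exp(θ)
The later steps are derived from this incorrect expression, so the error originates in Step 2.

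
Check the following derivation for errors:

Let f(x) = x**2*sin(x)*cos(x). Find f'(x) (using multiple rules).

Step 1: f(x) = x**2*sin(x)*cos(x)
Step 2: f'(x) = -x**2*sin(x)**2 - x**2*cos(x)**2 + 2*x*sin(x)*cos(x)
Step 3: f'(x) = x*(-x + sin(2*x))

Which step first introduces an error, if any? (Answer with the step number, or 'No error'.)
Step 2

Step 2 is incorrect due to a sign flip.
The step shows: -x**2*sin(x)**2 - x**2*cos(x)**2 + 2*x*sin(x)*cos(x)
The correct value should be: -x**2*sin(x)**2 + x**2*cos(x)**2 + 2*x*sin(x)*cos(x)

Explanation: The sign of one term was flipped: the term x**2*cos(x)**2 was incorrectly written as -x**2*cos(x)**2
The later steps are derived from this incorrect expression, so the error originates in Step 2.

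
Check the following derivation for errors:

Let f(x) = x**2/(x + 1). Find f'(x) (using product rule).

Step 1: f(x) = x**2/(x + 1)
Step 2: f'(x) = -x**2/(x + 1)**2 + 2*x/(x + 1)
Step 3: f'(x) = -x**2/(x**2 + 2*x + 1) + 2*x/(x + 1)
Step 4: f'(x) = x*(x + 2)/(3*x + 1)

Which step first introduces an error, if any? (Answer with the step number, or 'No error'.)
Step 4

Step 4 is incorrect due to a wrong exponent.
The step shows: x*(x + 2)/(3*x + 1)
The correct value should be: x*(x + 2)/(x**2 + 2*x + 1)

Explanation: The exponent 2 on x was incorrectly written as 1: the term x*(x + 2)/(x**2 + 2*x + 1) was incorrectly written as x*(x + 2)/(3*x + 1)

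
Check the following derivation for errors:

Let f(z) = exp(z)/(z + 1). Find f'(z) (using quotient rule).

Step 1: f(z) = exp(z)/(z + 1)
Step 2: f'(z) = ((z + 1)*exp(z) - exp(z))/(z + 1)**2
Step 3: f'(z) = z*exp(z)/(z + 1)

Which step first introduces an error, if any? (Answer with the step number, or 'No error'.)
Step 3

Step 3 is incorrect due to a wrong exponent.
The step shows: z*exp(z)/(z + 1)
The correct value should be: z*exp(z)/(z + 1)**2

Explanation: The exponent -2 on z + 1 was incorrectly written as -1: the term z*exp(z)/(z + 1)**2 was incorrectly written as z*exp(z)/(z + 1)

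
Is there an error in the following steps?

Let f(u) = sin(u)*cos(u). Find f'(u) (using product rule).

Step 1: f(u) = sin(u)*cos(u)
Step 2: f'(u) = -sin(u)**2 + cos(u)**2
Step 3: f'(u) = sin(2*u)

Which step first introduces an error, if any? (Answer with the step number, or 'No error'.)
Step 3

Step 3 is incorrect due to a wrong trig function.
The step shows: sin(2*u)
The correct value should be: cos(2*u)

Explanation: cos(2*u) was incorrectly written as sin(2*u): the term cos(2*u) was incorrectly written as sin(2*u)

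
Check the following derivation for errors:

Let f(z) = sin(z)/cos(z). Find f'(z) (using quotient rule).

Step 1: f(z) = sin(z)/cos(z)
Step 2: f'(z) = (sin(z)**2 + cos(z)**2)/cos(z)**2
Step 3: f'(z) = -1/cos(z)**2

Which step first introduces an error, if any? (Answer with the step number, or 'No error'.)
Step 3

Step 3 is incorrect due to a sign flip.
The step shows: -1/cos(z)**2
The correct value should be: cos(z)**(-2)

Explanation: The sign of the whole expression was flipped: the term cos(z)**(-2) was incorrectly written as -1/cos(z)**2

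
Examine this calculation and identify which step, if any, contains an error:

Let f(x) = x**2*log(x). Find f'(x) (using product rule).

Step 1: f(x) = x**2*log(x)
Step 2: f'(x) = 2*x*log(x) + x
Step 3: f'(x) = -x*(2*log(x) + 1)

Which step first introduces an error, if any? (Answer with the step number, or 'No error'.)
Step 3

Step 3 is incorrect due to a sign flip.
The step shows: -x*(2*log(x) + 1)
The correct value should be: x*(2*log(x) + 1)

Explanation: The sign of the whole expression was flipped: the term x*(2*log(x) + 1) was incorrectly written as -x*(2*log(x) + 1)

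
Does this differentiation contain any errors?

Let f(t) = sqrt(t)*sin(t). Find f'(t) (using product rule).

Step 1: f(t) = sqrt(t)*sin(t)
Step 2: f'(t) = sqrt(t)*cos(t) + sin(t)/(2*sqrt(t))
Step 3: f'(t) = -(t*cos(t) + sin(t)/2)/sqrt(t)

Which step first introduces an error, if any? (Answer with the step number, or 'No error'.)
Step 3

Step 3 is incorrect due to a sign flip.
The step shows: -(t*cos(t) + sin(t)/2)/sqrt(t)
The correct value should be: (t*cos(t) + sin(t)/2)/sqrt(t)

Explanation: The sign of the whole expression was flipped: the term (t*cos(t) + sin(t)/2)/sqrt(t) was incorrectly written as -(t*cos(t) + sin(t)/2)/sqrt(t)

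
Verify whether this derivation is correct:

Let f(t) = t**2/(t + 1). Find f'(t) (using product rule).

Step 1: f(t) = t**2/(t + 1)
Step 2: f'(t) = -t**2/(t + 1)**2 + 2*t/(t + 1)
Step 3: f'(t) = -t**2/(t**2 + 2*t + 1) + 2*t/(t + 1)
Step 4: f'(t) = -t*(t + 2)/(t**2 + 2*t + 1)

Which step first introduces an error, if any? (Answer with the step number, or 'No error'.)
Step 4

Step 4 is incorrect due to a sign flip.
The step shows: -t*(t + 2)/(t**2 + 2*t + 1)
The correct value should be: t*(t + 2)/(t**2 + 2*t + 1)

Explanation: The sign of the whole expression was flipped: the term t*(t + 2)/(t**2 + 2*t + 1) was incorrectly written as -t*(t + 2)/(t**2 + 2*t + 1)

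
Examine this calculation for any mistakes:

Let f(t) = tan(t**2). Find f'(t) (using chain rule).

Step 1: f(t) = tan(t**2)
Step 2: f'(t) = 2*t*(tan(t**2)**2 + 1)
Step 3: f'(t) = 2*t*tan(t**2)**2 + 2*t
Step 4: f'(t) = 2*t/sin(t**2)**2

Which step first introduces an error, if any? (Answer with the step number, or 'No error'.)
Step 4

Step 4 is incorrect due to a wrong trig function.
The step shows: 2*t/sin(t**2)**2
The correct value should be: 2*t/cos(t**2)**2

Explanation: cos(t**2) was incorrectly written as sin(t**2): the term 2*t/cos(t**2)**2 was incorrectly written as 2*t/sin(t**2)**2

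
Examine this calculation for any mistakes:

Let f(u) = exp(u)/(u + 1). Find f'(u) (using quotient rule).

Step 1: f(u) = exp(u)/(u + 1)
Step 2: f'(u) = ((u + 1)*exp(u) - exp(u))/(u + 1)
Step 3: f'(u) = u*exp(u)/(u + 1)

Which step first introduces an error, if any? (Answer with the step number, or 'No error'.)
Step 2

Step 2 is incorrect due to a wrong exponent.
The step shows: ((u + 1)*exp(u) - exp(u))/(u + 1)
The correct value should be: ((u + 1)*exp(u) - exp(u))/(u + 1)**2

Explanation: The exponent -2 on u + 1 was incorrectly written as -1: the term ((u + 1)*exp(u) - exp(u))/(u + 1)**2 was incorrectly written as ((u + 1)*exp(u) - exp(u))/(u + 1)
The later steps are derived from this incorrect expression, so the error originates in Step 2.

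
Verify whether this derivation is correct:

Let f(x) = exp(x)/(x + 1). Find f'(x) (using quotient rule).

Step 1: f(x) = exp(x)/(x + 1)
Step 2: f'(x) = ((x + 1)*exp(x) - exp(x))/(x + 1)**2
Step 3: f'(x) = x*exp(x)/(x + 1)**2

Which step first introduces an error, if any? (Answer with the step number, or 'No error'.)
No error

All steps in this derivation are correct.
The final answer f'(x) = x*exp(x)/(x + 1)**2 is valid.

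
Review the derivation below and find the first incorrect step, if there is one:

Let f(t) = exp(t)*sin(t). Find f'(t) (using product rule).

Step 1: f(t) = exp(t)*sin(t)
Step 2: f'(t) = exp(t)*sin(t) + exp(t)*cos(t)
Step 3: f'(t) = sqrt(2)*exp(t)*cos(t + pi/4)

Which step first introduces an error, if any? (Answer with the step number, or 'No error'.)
Step 3

Step 3 is incorrect due to a wrong trig function.
The step shows: sqrt(2)*exp(t)*cos(t + pi/4)
The correct value should be: sqrt(2)*exp(t)*sin(t + pi/4)

Explanation: sin(t + pi/4) was incorrectly written as cos(t + pi/4): the term sqrt(2)*exp(t)*sin(t + pi/4) was incorrectly written as sqrt(2)*exp(t)*cos(t + pi/4)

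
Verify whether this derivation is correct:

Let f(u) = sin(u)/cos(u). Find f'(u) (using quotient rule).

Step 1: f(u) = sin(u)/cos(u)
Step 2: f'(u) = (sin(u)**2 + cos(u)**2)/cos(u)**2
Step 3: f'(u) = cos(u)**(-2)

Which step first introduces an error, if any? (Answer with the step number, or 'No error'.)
No error

All steps in this derivation are correct.
The final answer f'(u) = cos(u)**(-2) is valid.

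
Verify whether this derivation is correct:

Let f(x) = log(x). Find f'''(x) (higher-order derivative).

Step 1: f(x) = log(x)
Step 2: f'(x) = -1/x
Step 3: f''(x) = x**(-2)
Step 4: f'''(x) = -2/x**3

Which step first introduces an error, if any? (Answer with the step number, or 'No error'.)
Step 2

Step 2 is incorrect due to a sign flip.
The step shows: -1/x
The correct value should be: 1/x

Explanation: The sign of the whole expression was flipped: the term 1/x was incorrectly written as -1/x
The later steps are derived from this incorrect expression, so the error originates in Step 2.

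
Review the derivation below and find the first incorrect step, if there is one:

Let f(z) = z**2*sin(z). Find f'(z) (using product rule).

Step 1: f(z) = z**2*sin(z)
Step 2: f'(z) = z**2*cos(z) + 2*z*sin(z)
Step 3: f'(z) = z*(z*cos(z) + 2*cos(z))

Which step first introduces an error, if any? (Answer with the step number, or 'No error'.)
Step 3

Step 3 is incorrect due to a wrong trig function.
The step shows: z*(z*cos(z) + 2*cos(z))
The correct value should be: z*(z*cos(z) + 2*sin(z))

Explanation: sin(z) was incorrectly written as cos(z): the term z*(z*cos(z) + 2*sin(z)) was incorrectly written as z*(z*cos(z) + 2*cos(z))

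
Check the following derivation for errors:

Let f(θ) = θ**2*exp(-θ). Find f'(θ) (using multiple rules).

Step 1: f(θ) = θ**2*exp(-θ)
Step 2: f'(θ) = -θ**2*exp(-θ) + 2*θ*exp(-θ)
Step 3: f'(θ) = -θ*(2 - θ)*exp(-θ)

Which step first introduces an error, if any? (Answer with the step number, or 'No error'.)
Step 3

Step 3 is incorrect due to a sign flip.
The step shows: -θ*(2 - θ)*exp(-θ)
The correct value should be: θ*(2 - θ)*exp(-θ)

Explanation: The sign of the whole expression was flipped: the term θ*(2 - θ)*exp(-θ) was incorrectly written as -θ*(2 - θ)*exp(-θ)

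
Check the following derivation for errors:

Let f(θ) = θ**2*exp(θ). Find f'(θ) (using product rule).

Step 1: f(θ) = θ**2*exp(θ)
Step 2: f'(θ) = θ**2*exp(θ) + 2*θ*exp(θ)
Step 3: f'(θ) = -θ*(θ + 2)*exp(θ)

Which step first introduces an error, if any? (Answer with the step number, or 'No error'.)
Step 3

Step 3 is incorrect due to a sign flip.
The step shows: -θ*(θ + 2)*exp(θ)
The correct value should be: θ*(θ + 2)*exp(θ)

Explanation: The sign of the whole expression was flipped: the term θ*(θ + 2)*exp(θ) was incorrectly written as -θ*(θ + 2)*exp(θ)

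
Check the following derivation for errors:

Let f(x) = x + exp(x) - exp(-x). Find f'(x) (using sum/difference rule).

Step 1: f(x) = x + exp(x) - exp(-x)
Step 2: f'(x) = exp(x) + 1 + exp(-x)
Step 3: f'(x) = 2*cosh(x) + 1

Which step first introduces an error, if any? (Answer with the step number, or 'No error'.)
No error

All steps in this derivation are correct.
The final answer f'(x) = 2*cosh(x) + 1 is valid.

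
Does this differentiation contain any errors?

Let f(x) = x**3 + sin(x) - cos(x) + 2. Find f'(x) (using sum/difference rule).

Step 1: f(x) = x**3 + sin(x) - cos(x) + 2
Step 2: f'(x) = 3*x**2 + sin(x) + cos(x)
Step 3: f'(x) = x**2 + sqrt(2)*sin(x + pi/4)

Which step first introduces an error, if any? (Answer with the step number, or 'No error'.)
Step 3

Step 3 is incorrect due to a wrong coefficient.
The step shows: x**2 + sqrt(2)*sin(x + pi/4)
The correct value should be: 3*x**2 + sqrt(2)*sin(x + pi/4)

Explanation: The coefficient 3 was incorrectly written as 1: the term 3*x**2 was incorrectly written as x**2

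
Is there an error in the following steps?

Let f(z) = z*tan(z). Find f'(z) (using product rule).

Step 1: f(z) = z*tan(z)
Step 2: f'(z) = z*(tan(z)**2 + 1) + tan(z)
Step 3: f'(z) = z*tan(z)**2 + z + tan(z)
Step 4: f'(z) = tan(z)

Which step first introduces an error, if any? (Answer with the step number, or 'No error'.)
Step 4

Step 4 is incorrect due to a dropped term.
The step shows: tan(z)
The correct value should be: z/cos(z)**2 + tan(z)

Explanation: A term was dropped: the term z/cos(z)**2 was incorrectly omitted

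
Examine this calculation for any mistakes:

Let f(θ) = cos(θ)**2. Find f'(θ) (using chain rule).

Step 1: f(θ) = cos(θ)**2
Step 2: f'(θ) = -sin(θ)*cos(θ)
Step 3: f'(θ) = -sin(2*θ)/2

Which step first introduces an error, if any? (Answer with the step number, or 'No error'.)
Step 2

Step 2 is incorrect due to a wrong coefficient.
The step shows: -sin(θ)*cos(θ)
The correct value should be: -2*sin(θ)*cos(θ)

Explanation: The coefficient -2 was incorrectly written as -1: the term -2*sin(θ)*cos(θ) was incorrectly written as -sin(θ)*cos(θ)
The later steps are derived from this incorrect expression, so the error originates in Step 2.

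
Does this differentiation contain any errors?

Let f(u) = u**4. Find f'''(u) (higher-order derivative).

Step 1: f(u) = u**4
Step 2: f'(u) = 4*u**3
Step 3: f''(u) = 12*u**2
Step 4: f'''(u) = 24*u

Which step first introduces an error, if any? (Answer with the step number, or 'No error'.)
No error

All steps in this derivation are correct.
The final answer f'''(u) = 24*u is valid.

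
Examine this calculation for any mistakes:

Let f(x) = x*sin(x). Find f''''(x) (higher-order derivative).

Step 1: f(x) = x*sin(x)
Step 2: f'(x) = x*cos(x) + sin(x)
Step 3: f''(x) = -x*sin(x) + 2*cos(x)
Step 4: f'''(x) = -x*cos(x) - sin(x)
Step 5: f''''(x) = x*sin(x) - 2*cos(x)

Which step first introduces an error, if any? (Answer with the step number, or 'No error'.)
Step 4

Step 4 is incorrect due to a wrong coefficient.
The step shows: -x*cos(x) - sin(x)
The correct value should be: -x*cos(x) - 3*sin(x)

Explanation: The coefficient -3 was incorrectly written as -1: the term -3*sin(x) was incorrectly written as -sin(x)
The later steps are derived from this incorrect expression, so the error originates in Step 4.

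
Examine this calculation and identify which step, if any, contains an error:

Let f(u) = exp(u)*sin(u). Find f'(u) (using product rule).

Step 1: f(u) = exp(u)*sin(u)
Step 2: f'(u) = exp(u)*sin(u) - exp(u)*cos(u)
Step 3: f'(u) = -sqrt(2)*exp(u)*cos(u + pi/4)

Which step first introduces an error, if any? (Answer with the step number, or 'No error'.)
Step 2

Step 2 is incorrect due to a sign flip.
The step shows: exp(u)*sin(u) - exp(u)*cos(u)
The correct value should be: exp(u)*sin(u) + exp(u)*cos(u)

Explanation: The sign of one term was flipped: the term exp(u)*cos(u) was incorrectly written as -exp(u)*cos(u)
The later steps are derived from this incorrect expression, so the error originates in Step 2.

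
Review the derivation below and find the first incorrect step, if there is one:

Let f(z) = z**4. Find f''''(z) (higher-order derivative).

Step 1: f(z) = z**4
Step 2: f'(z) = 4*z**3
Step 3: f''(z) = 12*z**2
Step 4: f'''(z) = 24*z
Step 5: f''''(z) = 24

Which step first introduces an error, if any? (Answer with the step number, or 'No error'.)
No error

All steps in this derivation are correct.
The final answer f''''(z) = 24 is valid.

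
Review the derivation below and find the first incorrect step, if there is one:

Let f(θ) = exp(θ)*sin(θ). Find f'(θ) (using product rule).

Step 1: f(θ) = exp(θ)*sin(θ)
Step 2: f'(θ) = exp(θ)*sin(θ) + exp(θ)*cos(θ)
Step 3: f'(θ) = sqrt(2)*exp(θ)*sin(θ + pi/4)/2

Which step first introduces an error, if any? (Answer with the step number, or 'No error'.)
Step 3

Step 3 is incorrect due to a wrong exponent.
The step shows: sqrt(2)*exp(θ)*sin(θ + pi/4)/2
The correct value should be: sqrt(2)*exp(θ)*sin(θ + pi/4)

Explanation: The exponent 1/2 on 2 was incorrectly written as -1/2: the term sqrt(2)*exp(θ)*sin(θ + pi/4) was incorrectly written as sqrt(2)*exp(θ)*sin(θ + pi/4)/2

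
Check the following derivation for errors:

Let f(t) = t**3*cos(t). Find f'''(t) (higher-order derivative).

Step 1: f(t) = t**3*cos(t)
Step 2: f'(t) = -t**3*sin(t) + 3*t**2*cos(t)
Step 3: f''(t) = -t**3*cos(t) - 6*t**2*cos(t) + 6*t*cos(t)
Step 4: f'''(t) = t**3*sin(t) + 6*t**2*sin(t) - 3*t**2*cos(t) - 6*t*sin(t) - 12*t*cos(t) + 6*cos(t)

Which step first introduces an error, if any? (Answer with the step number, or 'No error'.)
Step 3

Step 3 is incorrect due to a wrong trig function.
The step shows: -t**3*cos(t) - 6*t**2*cos(t) + 6*t*cos(t)
The correct value should be: -t**3*cos(t) - 6*t**2*sin(t) + 6*t*cos(t)

Explanation: sin(t) was incorrectly written as cos(t): the term -6*t**2*sin(t) was incorrectly written as -6*t**2*cos(t)
The later steps are derived from this incorrect expression, so the error originates in Step 3.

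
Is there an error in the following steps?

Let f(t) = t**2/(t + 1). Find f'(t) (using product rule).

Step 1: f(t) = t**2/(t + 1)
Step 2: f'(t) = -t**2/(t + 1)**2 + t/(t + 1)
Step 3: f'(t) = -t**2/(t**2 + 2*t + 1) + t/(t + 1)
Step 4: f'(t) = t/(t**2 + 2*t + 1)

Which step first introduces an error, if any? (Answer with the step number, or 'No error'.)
Step 2

Step 2 is incorrect due to a wrong coefficient.
The step shows: -t**2/(t + 1)**2 + t/(t + 1)
The correct value should be: -t**2/(t + 1)**2 + 2*t/(t + 1)

Explanation: The coefficient 2 was incorrectly written as 1: the term 2*t/(t + 1) was incorrectly written as t/(t + 1)
The later steps are derived from this incorrect expression, so the error originates in Step 2.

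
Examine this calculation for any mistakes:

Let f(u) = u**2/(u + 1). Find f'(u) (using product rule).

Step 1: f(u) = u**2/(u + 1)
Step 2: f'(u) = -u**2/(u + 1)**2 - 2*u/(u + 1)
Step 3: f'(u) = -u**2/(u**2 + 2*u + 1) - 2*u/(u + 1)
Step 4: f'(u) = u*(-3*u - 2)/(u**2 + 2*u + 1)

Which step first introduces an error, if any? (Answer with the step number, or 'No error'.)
Step 2

Step 2 is incorrect due to a sign flip.
The step shows: -u**2/(u + 1)**2 - 2*u/(u + 1)
The correct value should be: -u**2/(u + 1)**2 + 2*u/(u + 1)

Explanation: The sign of one term was flipped: the term 2*u/(u + 1) was incorrectly written as -2*u/(u + 1)
The later steps are derived from this incorrect expression, so the error originates in Step 2.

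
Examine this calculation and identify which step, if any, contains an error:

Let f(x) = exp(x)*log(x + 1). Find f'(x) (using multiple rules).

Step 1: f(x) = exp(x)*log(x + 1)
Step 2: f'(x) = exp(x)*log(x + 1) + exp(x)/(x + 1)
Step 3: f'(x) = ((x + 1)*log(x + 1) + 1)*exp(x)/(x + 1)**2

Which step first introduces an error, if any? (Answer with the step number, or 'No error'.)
Step 3

Step 3 is incorrect due to a wrong exponent.
The step shows: ((x + 1)*log(x + 1) + 1)*exp(x)/(x + 1)**2
The correct value should be: ((x + 1)*log(x + 1) + 1)*exp(x)/(x + 1)

Explanation: The exponent -1 on x + 1 was incorrectly written as -2: the term ((x + 1)*log(x + 1) + 1)*exp(x)/(x + 1) was incorrectly written as ((x + 1)*log(x + 1) + 1)*exp(x)/(x + 1)**2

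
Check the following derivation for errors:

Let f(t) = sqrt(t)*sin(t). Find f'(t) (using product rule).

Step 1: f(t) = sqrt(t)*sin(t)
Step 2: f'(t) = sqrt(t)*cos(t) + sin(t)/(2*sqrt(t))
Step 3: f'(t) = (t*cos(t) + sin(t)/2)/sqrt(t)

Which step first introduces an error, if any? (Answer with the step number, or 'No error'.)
No error

All steps in this derivation are correct.
The final answer f'(t) = (t*cos(t) + sin(t)/2)/sqrt(t) is valid.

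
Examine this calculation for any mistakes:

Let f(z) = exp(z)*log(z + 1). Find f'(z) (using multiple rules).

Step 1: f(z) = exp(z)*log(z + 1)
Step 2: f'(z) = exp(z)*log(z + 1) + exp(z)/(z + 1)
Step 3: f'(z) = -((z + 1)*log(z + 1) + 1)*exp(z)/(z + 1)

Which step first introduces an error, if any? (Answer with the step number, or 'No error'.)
Step 3

Step 3 is incorrect due to a sign flip.
The step shows: -((z + 1)*log(z + 1) + 1)*exp(z)/(z + 1)
The correct value should be: ((z + 1)*log(z + 1) + 1)*exp(z)/(z + 1)

Explanation: The sign of the whole expression was flipped: the term ((z + 1)*log(z + 1) + 1)*exp(z)/(z + 1) was incorrectly written as -((z + 1)*log(z + 1) + 1)*exp(z)/(z + 1)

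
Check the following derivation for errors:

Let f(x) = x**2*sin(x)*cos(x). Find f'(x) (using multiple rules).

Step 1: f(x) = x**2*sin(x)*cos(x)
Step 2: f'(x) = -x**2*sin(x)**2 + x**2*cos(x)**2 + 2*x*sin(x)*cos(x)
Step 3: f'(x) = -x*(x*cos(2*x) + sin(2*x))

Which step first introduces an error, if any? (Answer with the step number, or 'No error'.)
Step 3

Step 3 is incorrect due to a sign flip.
The step shows: -x*(x*cos(2*x) + sin(2*x))
The correct value should be: x*(x*cos(2*x) + sin(2*x))

Explanation: The sign of the whole expression was flipped: the term x*(x*cos(2*x) + sin(2*x)) was incorrectly written as -x*(x*cos(2*x) + sin(2*x))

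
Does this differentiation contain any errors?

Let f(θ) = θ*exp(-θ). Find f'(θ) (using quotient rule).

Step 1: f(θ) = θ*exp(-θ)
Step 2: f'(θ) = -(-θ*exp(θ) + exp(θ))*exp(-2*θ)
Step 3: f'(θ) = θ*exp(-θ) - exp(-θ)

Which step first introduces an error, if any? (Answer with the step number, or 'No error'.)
Step 2

Step 2 is incorrect due to a sign flip.
The step shows: -(-θ*exp(θ) + exp(θ))*exp(-2*θ)
The correct value should be: (-θ*exp(θ) + exp(θ))*exp(-2*θ)

Explanation: The sign of the whole expression was flipped: the term (-θ*exp(θ) + exp(θ))*exp(-2*θ) was incorrectly written as -(-θ*exp(θ) + exp(θ))*exp(-2*θ)
The later steps are derived from this incorrect expression, so the error originates in Step 2.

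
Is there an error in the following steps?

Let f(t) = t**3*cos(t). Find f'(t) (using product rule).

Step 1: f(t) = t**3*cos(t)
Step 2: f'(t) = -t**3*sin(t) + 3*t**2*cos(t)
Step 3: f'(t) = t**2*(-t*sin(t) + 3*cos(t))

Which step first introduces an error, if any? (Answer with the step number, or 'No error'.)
No error

All steps in this derivation are correct.
The final answer f'(t) = t**2*(-t*sin(t) + 3*cos(t)) is valid.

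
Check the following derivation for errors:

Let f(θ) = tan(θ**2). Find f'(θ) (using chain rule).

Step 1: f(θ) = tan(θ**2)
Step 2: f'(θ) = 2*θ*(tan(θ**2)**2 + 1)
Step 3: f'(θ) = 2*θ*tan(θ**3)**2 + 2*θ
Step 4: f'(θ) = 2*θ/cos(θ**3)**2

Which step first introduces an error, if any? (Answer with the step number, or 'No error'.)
Step 3

Step 3 is incorrect due to a wrong exponent.
The step shows: 2*θ*tan(θ**3)**2 + 2*θ
The correct value should be: 2*θ*tan(θ**2)**2 + 2*θ

Explanation: The exponent 2 on θ was incorrectly written as 3: the term 2*θ*tan(θ**2)**2 was incorrectly written as 2*θ*tan(θ**3)**2
The later steps are derived from this incorrect expression, so the error originates in Step 3.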